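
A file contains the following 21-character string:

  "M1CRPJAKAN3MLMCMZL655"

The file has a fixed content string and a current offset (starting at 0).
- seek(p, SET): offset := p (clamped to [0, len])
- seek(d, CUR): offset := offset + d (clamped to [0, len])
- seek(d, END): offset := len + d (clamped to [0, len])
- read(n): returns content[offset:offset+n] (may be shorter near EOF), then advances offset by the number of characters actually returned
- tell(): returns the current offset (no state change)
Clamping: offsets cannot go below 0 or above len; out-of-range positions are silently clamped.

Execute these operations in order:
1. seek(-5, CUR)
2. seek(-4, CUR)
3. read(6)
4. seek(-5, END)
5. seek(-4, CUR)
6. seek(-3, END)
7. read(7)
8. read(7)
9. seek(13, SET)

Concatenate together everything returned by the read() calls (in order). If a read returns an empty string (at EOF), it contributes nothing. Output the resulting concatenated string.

Answer: M1CRPJ655

Derivation:
After 1 (seek(-5, CUR)): offset=0
After 2 (seek(-4, CUR)): offset=0
After 3 (read(6)): returned 'M1CRPJ', offset=6
After 4 (seek(-5, END)): offset=16
After 5 (seek(-4, CUR)): offset=12
After 6 (seek(-3, END)): offset=18
After 7 (read(7)): returned '655', offset=21
After 8 (read(7)): returned '', offset=21
After 9 (seek(13, SET)): offset=13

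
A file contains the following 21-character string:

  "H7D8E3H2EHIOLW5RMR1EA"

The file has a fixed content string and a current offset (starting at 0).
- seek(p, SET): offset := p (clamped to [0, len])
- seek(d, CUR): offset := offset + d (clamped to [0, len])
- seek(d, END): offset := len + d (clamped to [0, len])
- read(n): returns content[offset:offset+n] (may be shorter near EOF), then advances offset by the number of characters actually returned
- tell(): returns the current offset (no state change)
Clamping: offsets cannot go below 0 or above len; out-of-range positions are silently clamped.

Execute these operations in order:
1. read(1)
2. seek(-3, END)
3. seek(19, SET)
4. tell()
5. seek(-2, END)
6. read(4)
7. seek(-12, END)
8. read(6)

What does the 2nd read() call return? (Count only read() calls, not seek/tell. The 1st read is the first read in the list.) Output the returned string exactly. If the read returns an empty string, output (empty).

Answer: EA

Derivation:
After 1 (read(1)): returned 'H', offset=1
After 2 (seek(-3, END)): offset=18
After 3 (seek(19, SET)): offset=19
After 4 (tell()): offset=19
After 5 (seek(-2, END)): offset=19
After 6 (read(4)): returned 'EA', offset=21
After 7 (seek(-12, END)): offset=9
After 8 (read(6)): returned 'HIOLW5', offset=15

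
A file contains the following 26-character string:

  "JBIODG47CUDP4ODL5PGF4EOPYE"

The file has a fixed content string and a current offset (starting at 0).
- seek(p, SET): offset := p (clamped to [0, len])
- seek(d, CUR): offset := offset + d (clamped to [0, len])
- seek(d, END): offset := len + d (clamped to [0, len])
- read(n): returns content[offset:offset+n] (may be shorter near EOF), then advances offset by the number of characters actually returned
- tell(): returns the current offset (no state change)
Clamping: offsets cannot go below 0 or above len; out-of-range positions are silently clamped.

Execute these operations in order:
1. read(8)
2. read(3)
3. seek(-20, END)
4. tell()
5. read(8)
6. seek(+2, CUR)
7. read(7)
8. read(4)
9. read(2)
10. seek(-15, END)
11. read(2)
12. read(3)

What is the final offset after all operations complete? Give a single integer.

Answer: 16

Derivation:
After 1 (read(8)): returned 'JBIODG47', offset=8
After 2 (read(3)): returned 'CUD', offset=11
After 3 (seek(-20, END)): offset=6
After 4 (tell()): offset=6
After 5 (read(8)): returned '47CUDP4O', offset=14
After 6 (seek(+2, CUR)): offset=16
After 7 (read(7)): returned '5PGF4EO', offset=23
After 8 (read(4)): returned 'PYE', offset=26
After 9 (read(2)): returned '', offset=26
After 10 (seek(-15, END)): offset=11
After 11 (read(2)): returned 'P4', offset=13
After 12 (read(3)): returned 'ODL', offset=16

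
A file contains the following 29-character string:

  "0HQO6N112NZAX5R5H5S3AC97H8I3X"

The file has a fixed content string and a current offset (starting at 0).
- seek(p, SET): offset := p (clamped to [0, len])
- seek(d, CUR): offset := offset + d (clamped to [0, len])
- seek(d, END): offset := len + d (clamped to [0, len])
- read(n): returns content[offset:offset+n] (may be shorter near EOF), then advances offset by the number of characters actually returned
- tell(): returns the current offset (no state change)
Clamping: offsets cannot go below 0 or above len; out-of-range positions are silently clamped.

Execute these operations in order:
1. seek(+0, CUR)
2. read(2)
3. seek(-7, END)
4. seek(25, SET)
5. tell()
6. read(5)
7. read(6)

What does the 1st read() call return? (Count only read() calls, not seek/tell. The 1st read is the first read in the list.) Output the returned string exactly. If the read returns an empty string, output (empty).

Answer: 0H

Derivation:
After 1 (seek(+0, CUR)): offset=0
After 2 (read(2)): returned '0H', offset=2
After 3 (seek(-7, END)): offset=22
After 4 (seek(25, SET)): offset=25
After 5 (tell()): offset=25
After 6 (read(5)): returned '8I3X', offset=29
After 7 (read(6)): returned '', offset=29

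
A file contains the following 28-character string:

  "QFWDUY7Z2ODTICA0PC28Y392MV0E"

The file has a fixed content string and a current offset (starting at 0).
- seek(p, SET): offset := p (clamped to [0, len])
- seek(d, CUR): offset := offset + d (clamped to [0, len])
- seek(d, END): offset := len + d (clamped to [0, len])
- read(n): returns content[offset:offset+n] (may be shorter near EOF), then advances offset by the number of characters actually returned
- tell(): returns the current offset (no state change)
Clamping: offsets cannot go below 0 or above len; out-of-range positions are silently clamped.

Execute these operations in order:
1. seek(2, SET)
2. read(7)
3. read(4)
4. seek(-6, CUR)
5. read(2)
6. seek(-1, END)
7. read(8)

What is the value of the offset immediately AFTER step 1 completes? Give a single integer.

Answer: 2

Derivation:
After 1 (seek(2, SET)): offset=2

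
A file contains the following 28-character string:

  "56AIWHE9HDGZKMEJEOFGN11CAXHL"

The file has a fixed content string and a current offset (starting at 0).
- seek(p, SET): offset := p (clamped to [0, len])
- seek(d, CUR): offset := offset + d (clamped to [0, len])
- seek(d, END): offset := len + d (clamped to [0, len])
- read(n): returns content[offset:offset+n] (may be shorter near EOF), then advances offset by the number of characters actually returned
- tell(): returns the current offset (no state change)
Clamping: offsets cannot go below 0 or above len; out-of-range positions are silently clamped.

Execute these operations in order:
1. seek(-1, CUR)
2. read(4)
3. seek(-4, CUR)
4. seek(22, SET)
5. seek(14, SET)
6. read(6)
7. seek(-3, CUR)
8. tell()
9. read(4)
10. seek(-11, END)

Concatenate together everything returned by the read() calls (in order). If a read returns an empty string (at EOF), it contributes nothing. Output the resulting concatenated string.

After 1 (seek(-1, CUR)): offset=0
After 2 (read(4)): returned '56AI', offset=4
After 3 (seek(-4, CUR)): offset=0
After 4 (seek(22, SET)): offset=22
After 5 (seek(14, SET)): offset=14
After 6 (read(6)): returned 'EJEOFG', offset=20
After 7 (seek(-3, CUR)): offset=17
After 8 (tell()): offset=17
After 9 (read(4)): returned 'OFGN', offset=21
After 10 (seek(-11, END)): offset=17

Answer: 56AIEJEOFGOFGN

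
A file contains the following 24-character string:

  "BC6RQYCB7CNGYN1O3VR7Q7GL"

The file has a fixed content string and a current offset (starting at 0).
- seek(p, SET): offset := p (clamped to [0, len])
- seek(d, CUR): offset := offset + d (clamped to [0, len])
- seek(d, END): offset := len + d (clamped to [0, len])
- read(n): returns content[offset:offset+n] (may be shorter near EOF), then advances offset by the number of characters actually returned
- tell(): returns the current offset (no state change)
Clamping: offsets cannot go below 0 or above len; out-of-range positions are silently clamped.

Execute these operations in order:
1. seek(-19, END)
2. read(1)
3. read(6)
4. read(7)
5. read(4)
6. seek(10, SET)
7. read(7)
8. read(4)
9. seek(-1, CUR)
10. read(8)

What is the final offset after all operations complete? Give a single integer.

After 1 (seek(-19, END)): offset=5
After 2 (read(1)): returned 'Y', offset=6
After 3 (read(6)): returned 'CB7CNG', offset=12
After 4 (read(7)): returned 'YN1O3VR', offset=19
After 5 (read(4)): returned '7Q7G', offset=23
After 6 (seek(10, SET)): offset=10
After 7 (read(7)): returned 'NGYN1O3', offset=17
After 8 (read(4)): returned 'VR7Q', offset=21
After 9 (seek(-1, CUR)): offset=20
After 10 (read(8)): returned 'Q7GL', offset=24

Answer: 24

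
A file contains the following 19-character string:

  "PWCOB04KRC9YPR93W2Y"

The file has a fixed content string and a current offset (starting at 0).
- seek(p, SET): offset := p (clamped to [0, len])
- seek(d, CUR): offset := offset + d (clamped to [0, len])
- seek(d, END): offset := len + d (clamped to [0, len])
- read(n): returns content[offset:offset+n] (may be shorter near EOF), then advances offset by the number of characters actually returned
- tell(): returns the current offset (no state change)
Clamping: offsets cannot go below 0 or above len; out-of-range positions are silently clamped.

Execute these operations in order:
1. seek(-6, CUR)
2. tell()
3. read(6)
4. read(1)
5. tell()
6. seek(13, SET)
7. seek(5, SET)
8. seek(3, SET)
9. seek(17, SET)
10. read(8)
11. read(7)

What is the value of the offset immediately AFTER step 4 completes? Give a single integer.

After 1 (seek(-6, CUR)): offset=0
After 2 (tell()): offset=0
After 3 (read(6)): returned 'PWCOB0', offset=6
After 4 (read(1)): returned '4', offset=7

Answer: 7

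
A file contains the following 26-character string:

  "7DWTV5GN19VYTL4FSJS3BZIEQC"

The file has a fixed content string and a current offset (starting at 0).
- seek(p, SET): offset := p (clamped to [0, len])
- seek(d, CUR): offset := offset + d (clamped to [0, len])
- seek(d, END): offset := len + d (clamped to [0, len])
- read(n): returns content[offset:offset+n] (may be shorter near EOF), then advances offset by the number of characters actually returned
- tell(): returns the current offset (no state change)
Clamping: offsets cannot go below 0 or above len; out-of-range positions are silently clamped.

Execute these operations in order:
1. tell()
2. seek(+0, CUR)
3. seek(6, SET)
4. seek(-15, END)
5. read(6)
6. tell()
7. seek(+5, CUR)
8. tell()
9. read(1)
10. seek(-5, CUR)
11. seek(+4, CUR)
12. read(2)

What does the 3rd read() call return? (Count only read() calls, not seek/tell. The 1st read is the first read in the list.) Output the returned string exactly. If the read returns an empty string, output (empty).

Answer: IE

Derivation:
After 1 (tell()): offset=0
After 2 (seek(+0, CUR)): offset=0
After 3 (seek(6, SET)): offset=6
After 4 (seek(-15, END)): offset=11
After 5 (read(6)): returned 'YTL4FS', offset=17
After 6 (tell()): offset=17
After 7 (seek(+5, CUR)): offset=22
After 8 (tell()): offset=22
After 9 (read(1)): returned 'I', offset=23
After 10 (seek(-5, CUR)): offset=18
After 11 (seek(+4, CUR)): offset=22
After 12 (read(2)): returned 'IE', offset=24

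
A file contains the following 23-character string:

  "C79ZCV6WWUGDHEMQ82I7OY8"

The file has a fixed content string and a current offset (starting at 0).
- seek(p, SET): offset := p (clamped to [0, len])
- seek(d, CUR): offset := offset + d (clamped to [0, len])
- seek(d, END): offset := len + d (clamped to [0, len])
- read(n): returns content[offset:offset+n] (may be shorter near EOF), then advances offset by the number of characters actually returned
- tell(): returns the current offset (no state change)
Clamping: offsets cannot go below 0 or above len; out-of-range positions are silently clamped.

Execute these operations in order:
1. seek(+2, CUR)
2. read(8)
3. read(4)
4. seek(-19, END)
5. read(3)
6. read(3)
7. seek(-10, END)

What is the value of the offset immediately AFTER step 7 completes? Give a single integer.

After 1 (seek(+2, CUR)): offset=2
After 2 (read(8)): returned '9ZCV6WWU', offset=10
After 3 (read(4)): returned 'GDHE', offset=14
After 4 (seek(-19, END)): offset=4
After 5 (read(3)): returned 'CV6', offset=7
After 6 (read(3)): returned 'WWU', offset=10
After 7 (seek(-10, END)): offset=13

Answer: 13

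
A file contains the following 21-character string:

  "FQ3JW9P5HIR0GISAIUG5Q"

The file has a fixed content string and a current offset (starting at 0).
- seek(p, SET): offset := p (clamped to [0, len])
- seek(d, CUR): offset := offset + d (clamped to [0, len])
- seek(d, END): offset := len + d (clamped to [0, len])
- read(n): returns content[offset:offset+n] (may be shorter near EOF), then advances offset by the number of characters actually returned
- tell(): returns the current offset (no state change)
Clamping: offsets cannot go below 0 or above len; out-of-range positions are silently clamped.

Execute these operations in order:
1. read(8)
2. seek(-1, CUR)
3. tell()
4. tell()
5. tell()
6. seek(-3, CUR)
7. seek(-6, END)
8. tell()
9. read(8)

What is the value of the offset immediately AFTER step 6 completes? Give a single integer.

After 1 (read(8)): returned 'FQ3JW9P5', offset=8
After 2 (seek(-1, CUR)): offset=7
After 3 (tell()): offset=7
After 4 (tell()): offset=7
After 5 (tell()): offset=7
After 6 (seek(-3, CUR)): offset=4

Answer: 4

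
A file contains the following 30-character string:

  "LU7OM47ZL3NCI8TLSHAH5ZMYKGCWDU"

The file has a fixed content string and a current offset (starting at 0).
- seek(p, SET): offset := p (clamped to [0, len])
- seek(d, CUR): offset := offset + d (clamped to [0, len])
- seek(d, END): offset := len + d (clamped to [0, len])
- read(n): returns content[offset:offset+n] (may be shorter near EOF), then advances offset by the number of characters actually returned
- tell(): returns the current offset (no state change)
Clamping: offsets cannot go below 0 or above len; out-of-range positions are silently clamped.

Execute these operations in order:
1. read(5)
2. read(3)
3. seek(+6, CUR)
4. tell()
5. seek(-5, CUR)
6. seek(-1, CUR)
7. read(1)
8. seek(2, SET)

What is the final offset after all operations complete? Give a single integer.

Answer: 2

Derivation:
After 1 (read(5)): returned 'LU7OM', offset=5
After 2 (read(3)): returned '47Z', offset=8
After 3 (seek(+6, CUR)): offset=14
After 4 (tell()): offset=14
After 5 (seek(-5, CUR)): offset=9
After 6 (seek(-1, CUR)): offset=8
After 7 (read(1)): returned 'L', offset=9
After 8 (seek(2, SET)): offset=2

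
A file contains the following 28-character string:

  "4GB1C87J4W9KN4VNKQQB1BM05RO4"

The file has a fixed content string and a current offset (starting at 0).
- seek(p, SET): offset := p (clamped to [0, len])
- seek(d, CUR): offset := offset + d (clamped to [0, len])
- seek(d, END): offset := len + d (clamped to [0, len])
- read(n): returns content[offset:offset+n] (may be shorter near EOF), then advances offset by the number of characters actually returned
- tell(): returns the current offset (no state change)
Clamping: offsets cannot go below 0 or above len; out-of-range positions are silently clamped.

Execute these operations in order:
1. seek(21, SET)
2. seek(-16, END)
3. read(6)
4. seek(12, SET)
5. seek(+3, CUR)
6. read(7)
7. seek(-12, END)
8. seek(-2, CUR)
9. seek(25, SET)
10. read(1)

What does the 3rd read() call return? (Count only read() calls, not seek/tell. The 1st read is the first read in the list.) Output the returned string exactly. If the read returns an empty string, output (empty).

After 1 (seek(21, SET)): offset=21
After 2 (seek(-16, END)): offset=12
After 3 (read(6)): returned 'N4VNKQ', offset=18
After 4 (seek(12, SET)): offset=12
After 5 (seek(+3, CUR)): offset=15
After 6 (read(7)): returned 'NKQQB1B', offset=22
After 7 (seek(-12, END)): offset=16
After 8 (seek(-2, CUR)): offset=14
After 9 (seek(25, SET)): offset=25
After 10 (read(1)): returned 'R', offset=26

Answer: R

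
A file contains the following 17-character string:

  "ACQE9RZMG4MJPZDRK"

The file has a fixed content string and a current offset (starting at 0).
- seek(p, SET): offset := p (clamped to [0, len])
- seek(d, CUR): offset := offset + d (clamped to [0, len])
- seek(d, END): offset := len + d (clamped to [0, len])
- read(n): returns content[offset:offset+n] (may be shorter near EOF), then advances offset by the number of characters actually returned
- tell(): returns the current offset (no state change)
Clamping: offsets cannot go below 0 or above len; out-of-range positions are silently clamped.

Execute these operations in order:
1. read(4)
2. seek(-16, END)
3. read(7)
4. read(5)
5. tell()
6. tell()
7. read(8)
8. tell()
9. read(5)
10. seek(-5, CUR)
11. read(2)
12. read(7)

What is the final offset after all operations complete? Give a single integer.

After 1 (read(4)): returned 'ACQE', offset=4
After 2 (seek(-16, END)): offset=1
After 3 (read(7)): returned 'CQE9RZM', offset=8
After 4 (read(5)): returned 'G4MJP', offset=13
After 5 (tell()): offset=13
After 6 (tell()): offset=13
After 7 (read(8)): returned 'ZDRK', offset=17
After 8 (tell()): offset=17
After 9 (read(5)): returned '', offset=17
After 10 (seek(-5, CUR)): offset=12
After 11 (read(2)): returned 'PZ', offset=14
After 12 (read(7)): returned 'DRK', offset=17

Answer: 17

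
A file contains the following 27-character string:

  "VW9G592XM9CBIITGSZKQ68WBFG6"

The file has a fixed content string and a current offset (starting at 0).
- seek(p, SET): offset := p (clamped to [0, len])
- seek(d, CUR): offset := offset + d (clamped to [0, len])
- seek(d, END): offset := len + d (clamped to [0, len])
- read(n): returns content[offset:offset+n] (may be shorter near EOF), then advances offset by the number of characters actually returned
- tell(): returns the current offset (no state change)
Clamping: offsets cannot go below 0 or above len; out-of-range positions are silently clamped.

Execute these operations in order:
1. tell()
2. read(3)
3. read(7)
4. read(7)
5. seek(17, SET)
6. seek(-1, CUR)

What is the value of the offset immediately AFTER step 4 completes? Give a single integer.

After 1 (tell()): offset=0
After 2 (read(3)): returned 'VW9', offset=3
After 3 (read(7)): returned 'G592XM9', offset=10
After 4 (read(7)): returned 'CBIITGS', offset=17

Answer: 17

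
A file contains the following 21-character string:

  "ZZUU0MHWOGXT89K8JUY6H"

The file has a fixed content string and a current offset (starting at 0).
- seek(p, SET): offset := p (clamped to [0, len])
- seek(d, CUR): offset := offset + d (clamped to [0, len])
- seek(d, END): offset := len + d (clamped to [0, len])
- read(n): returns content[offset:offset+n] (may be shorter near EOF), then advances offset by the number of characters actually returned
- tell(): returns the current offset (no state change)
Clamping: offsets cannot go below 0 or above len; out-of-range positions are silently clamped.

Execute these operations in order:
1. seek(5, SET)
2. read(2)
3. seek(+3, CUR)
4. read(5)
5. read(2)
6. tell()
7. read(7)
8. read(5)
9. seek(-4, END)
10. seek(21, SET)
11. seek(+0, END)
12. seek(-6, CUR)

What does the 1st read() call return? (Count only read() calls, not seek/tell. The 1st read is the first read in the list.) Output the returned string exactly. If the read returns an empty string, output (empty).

After 1 (seek(5, SET)): offset=5
After 2 (read(2)): returned 'MH', offset=7
After 3 (seek(+3, CUR)): offset=10
After 4 (read(5)): returned 'XT89K', offset=15
After 5 (read(2)): returned '8J', offset=17
After 6 (tell()): offset=17
After 7 (read(7)): returned 'UY6H', offset=21
After 8 (read(5)): returned '', offset=21
After 9 (seek(-4, END)): offset=17
After 10 (seek(21, SET)): offset=21
After 11 (seek(+0, END)): offset=21
After 12 (seek(-6, CUR)): offset=15

Answer: MH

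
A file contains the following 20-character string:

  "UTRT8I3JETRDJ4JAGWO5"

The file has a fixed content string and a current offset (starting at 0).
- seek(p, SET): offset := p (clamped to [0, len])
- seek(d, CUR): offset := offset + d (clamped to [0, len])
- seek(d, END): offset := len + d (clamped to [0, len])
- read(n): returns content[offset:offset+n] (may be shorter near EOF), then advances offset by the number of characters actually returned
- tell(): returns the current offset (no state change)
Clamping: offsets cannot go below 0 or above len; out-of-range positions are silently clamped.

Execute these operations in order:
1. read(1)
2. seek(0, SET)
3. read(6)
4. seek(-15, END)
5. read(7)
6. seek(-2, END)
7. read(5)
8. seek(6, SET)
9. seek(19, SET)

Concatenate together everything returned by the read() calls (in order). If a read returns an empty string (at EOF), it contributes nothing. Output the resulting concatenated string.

Answer: UUTRT8II3JETRDO5

Derivation:
After 1 (read(1)): returned 'U', offset=1
After 2 (seek(0, SET)): offset=0
After 3 (read(6)): returned 'UTRT8I', offset=6
After 4 (seek(-15, END)): offset=5
After 5 (read(7)): returned 'I3JETRD', offset=12
After 6 (seek(-2, END)): offset=18
After 7 (read(5)): returned 'O5', offset=20
After 8 (seek(6, SET)): offset=6
After 9 (seek(19, SET)): offset=19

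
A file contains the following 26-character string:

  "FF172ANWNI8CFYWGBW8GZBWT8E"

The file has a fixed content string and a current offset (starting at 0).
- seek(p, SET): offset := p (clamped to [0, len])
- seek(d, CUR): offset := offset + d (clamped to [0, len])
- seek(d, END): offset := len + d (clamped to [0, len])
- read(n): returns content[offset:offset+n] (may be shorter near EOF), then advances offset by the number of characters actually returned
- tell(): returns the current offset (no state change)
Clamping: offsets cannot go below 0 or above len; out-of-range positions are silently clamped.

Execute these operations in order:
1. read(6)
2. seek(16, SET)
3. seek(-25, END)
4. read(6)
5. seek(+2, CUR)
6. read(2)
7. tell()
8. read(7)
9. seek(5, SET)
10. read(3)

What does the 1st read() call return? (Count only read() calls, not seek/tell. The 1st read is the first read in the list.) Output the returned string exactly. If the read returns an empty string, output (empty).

After 1 (read(6)): returned 'FF172A', offset=6
After 2 (seek(16, SET)): offset=16
After 3 (seek(-25, END)): offset=1
After 4 (read(6)): returned 'F172AN', offset=7
After 5 (seek(+2, CUR)): offset=9
After 6 (read(2)): returned 'I8', offset=11
After 7 (tell()): offset=11
After 8 (read(7)): returned 'CFYWGBW', offset=18
After 9 (seek(5, SET)): offset=5
After 10 (read(3)): returned 'ANW', offset=8

Answer: FF172A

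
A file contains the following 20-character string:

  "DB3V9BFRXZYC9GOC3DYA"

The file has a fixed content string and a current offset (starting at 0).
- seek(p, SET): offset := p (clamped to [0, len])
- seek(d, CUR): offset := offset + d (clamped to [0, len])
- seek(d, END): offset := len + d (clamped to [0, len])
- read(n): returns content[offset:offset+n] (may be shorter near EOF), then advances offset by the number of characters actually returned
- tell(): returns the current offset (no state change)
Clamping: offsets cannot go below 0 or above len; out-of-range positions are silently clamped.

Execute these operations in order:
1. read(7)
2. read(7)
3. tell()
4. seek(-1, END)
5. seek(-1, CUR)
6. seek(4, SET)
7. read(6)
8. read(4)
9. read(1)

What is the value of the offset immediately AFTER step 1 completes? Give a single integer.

Answer: 7

Derivation:
After 1 (read(7)): returned 'DB3V9BF', offset=7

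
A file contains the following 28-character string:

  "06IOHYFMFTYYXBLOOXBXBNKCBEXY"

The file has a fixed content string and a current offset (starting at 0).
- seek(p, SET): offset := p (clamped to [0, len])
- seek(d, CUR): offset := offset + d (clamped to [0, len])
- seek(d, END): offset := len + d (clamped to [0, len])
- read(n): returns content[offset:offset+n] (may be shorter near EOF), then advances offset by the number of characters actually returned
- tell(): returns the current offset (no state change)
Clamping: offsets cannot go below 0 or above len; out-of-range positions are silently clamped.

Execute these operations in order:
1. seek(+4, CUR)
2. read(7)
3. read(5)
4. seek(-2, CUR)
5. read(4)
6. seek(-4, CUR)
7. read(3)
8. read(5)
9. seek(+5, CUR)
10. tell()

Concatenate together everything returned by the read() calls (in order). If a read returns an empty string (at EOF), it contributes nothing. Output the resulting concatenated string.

After 1 (seek(+4, CUR)): offset=4
After 2 (read(7)): returned 'HYFMFTY', offset=11
After 3 (read(5)): returned 'YXBLO', offset=16
After 4 (seek(-2, CUR)): offset=14
After 5 (read(4)): returned 'LOOX', offset=18
After 6 (seek(-4, CUR)): offset=14
After 7 (read(3)): returned 'LOO', offset=17
After 8 (read(5)): returned 'XBXBN', offset=22
After 9 (seek(+5, CUR)): offset=27
After 10 (tell()): offset=27

Answer: HYFMFTYYXBLOLOOXLOOXBXBN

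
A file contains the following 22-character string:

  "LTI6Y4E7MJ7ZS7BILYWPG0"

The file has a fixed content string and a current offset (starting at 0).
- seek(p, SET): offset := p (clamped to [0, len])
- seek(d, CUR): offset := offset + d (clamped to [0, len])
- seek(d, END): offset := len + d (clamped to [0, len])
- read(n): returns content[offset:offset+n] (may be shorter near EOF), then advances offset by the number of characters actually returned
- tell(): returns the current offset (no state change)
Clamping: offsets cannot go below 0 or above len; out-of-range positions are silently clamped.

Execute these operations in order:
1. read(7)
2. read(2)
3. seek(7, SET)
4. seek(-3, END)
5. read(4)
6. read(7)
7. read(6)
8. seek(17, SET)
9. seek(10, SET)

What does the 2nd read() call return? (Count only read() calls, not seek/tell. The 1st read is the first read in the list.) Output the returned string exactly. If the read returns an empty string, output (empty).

After 1 (read(7)): returned 'LTI6Y4E', offset=7
After 2 (read(2)): returned '7M', offset=9
After 3 (seek(7, SET)): offset=7
After 4 (seek(-3, END)): offset=19
After 5 (read(4)): returned 'PG0', offset=22
After 6 (read(7)): returned '', offset=22
After 7 (read(6)): returned '', offset=22
After 8 (seek(17, SET)): offset=17
After 9 (seek(10, SET)): offset=10

Answer: 7M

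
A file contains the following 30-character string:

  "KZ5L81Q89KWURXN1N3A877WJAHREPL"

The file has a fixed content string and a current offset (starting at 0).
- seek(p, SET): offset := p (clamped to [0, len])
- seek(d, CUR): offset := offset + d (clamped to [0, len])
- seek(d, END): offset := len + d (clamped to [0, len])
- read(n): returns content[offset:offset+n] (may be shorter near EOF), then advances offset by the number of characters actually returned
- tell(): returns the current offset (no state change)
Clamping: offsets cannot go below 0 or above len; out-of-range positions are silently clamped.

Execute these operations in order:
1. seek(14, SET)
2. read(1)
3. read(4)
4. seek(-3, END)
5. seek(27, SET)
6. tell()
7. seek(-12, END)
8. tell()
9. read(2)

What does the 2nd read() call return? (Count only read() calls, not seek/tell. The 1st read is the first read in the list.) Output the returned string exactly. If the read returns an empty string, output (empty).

After 1 (seek(14, SET)): offset=14
After 2 (read(1)): returned 'N', offset=15
After 3 (read(4)): returned '1N3A', offset=19
After 4 (seek(-3, END)): offset=27
After 5 (seek(27, SET)): offset=27
After 6 (tell()): offset=27
After 7 (seek(-12, END)): offset=18
After 8 (tell()): offset=18
After 9 (read(2)): returned 'A8', offset=20

Answer: 1N3A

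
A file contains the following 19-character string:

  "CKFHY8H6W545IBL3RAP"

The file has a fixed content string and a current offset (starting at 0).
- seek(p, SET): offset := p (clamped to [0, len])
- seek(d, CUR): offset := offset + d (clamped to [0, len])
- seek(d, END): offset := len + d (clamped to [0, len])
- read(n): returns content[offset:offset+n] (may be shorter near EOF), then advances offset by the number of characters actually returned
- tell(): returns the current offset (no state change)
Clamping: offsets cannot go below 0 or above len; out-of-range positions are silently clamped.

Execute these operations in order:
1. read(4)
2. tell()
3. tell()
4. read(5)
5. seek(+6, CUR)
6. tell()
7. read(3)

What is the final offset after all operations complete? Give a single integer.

After 1 (read(4)): returned 'CKFH', offset=4
After 2 (tell()): offset=4
After 3 (tell()): offset=4
After 4 (read(5)): returned 'Y8H6W', offset=9
After 5 (seek(+6, CUR)): offset=15
After 6 (tell()): offset=15
After 7 (read(3)): returned '3RA', offset=18

Answer: 18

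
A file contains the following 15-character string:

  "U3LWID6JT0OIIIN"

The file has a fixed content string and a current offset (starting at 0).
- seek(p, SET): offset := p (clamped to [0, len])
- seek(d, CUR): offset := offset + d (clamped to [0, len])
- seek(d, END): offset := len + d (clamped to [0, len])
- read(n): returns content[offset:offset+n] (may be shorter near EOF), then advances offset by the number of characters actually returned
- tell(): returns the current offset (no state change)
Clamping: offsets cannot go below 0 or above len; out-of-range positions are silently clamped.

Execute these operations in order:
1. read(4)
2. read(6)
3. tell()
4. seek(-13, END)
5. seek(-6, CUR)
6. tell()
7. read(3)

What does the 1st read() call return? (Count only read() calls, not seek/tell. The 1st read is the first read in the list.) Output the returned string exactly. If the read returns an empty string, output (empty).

Answer: U3LW

Derivation:
After 1 (read(4)): returned 'U3LW', offset=4
After 2 (read(6)): returned 'ID6JT0', offset=10
After 3 (tell()): offset=10
After 4 (seek(-13, END)): offset=2
After 5 (seek(-6, CUR)): offset=0
After 6 (tell()): offset=0
After 7 (read(3)): returned 'U3L', offset=3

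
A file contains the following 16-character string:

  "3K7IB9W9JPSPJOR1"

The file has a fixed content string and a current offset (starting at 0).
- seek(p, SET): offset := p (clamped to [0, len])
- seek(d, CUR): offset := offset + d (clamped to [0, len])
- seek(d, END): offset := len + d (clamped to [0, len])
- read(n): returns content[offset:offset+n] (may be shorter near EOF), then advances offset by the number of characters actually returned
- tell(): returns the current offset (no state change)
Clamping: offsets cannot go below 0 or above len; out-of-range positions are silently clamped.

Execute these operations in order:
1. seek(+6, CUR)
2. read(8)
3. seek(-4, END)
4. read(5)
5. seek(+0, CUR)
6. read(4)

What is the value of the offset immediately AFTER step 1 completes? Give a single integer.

After 1 (seek(+6, CUR)): offset=6

Answer: 6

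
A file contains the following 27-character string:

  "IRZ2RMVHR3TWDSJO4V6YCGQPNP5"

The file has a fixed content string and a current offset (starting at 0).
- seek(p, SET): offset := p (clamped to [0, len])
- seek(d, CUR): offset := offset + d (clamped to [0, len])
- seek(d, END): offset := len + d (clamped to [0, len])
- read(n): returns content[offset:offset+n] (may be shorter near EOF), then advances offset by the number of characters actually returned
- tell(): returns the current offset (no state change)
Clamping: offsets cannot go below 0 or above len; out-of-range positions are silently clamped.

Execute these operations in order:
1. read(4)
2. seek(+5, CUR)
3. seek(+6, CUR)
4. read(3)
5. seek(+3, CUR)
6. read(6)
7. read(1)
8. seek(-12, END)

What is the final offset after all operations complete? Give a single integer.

Answer: 15

Derivation:
After 1 (read(4)): returned 'IRZ2', offset=4
After 2 (seek(+5, CUR)): offset=9
After 3 (seek(+6, CUR)): offset=15
After 4 (read(3)): returned 'O4V', offset=18
After 5 (seek(+3, CUR)): offset=21
After 6 (read(6)): returned 'GQPNP5', offset=27
After 7 (read(1)): returned '', offset=27
After 8 (seek(-12, END)): offset=15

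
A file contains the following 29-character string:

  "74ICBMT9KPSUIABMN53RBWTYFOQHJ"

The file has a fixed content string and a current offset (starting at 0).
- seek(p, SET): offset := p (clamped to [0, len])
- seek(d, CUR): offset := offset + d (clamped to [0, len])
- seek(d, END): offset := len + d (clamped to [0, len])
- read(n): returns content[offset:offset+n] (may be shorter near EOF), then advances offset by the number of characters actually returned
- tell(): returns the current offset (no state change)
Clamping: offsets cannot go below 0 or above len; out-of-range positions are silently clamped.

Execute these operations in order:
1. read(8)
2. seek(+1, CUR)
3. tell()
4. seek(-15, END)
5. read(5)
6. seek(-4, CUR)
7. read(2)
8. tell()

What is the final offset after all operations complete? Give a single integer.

Answer: 17

Derivation:
After 1 (read(8)): returned '74ICBMT9', offset=8
After 2 (seek(+1, CUR)): offset=9
After 3 (tell()): offset=9
After 4 (seek(-15, END)): offset=14
After 5 (read(5)): returned 'BMN53', offset=19
After 6 (seek(-4, CUR)): offset=15
After 7 (read(2)): returned 'MN', offset=17
After 8 (tell()): offset=17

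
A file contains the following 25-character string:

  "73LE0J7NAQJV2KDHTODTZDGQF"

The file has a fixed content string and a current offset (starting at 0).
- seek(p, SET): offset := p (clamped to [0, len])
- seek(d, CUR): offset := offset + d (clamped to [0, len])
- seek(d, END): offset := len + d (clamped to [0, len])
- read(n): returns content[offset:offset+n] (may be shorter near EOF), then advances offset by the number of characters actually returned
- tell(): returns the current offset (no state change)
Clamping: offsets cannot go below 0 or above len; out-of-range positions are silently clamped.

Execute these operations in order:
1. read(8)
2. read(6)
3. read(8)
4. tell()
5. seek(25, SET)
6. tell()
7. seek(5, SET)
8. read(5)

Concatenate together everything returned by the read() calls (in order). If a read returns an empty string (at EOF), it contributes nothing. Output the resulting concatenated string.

After 1 (read(8)): returned '73LE0J7N', offset=8
After 2 (read(6)): returned 'AQJV2K', offset=14
After 3 (read(8)): returned 'DHTODTZD', offset=22
After 4 (tell()): offset=22
After 5 (seek(25, SET)): offset=25
After 6 (tell()): offset=25
After 7 (seek(5, SET)): offset=5
After 8 (read(5)): returned 'J7NAQ', offset=10

Answer: 73LE0J7NAQJV2KDHTODTZDJ7NAQ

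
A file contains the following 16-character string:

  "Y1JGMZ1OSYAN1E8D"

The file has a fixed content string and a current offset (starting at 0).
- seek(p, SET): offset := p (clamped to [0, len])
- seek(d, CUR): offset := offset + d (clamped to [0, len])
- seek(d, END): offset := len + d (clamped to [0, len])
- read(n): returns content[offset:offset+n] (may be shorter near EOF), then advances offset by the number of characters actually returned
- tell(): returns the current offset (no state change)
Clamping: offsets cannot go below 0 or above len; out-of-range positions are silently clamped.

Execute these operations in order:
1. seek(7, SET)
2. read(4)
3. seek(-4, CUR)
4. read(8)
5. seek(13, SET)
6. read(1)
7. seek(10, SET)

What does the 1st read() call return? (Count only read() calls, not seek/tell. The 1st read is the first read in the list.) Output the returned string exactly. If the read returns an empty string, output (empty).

After 1 (seek(7, SET)): offset=7
After 2 (read(4)): returned 'OSYA', offset=11
After 3 (seek(-4, CUR)): offset=7
After 4 (read(8)): returned 'OSYAN1E8', offset=15
After 5 (seek(13, SET)): offset=13
After 6 (read(1)): returned 'E', offset=14
After 7 (seek(10, SET)): offset=10

Answer: OSYA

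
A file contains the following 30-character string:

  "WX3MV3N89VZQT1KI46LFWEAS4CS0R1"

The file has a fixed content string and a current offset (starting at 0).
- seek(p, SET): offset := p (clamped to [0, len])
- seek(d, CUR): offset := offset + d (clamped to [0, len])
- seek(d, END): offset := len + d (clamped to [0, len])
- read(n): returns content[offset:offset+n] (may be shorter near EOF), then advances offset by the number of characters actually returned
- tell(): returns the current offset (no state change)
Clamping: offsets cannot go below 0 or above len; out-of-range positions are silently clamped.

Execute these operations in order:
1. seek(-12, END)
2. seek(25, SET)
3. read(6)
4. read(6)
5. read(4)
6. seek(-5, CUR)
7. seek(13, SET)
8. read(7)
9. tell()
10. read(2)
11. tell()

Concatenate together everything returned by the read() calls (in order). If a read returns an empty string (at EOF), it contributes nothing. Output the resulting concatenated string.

After 1 (seek(-12, END)): offset=18
After 2 (seek(25, SET)): offset=25
After 3 (read(6)): returned 'CS0R1', offset=30
After 4 (read(6)): returned '', offset=30
After 5 (read(4)): returned '', offset=30
After 6 (seek(-5, CUR)): offset=25
After 7 (seek(13, SET)): offset=13
After 8 (read(7)): returned '1KI46LF', offset=20
After 9 (tell()): offset=20
After 10 (read(2)): returned 'WE', offset=22
After 11 (tell()): offset=22

Answer: CS0R11KI46LFWE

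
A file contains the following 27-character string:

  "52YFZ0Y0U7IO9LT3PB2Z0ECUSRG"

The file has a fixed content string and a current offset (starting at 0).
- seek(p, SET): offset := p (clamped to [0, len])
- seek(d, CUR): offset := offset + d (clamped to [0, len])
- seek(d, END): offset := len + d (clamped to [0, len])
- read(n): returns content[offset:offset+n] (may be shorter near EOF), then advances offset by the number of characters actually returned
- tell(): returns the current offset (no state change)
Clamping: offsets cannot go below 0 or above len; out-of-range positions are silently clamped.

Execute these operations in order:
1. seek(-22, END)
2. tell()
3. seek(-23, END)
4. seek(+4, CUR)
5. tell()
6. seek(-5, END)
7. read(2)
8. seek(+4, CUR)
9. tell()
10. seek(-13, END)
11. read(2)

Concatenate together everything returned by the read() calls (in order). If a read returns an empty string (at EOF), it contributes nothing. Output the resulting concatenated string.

Answer: CUT3

Derivation:
After 1 (seek(-22, END)): offset=5
After 2 (tell()): offset=5
After 3 (seek(-23, END)): offset=4
After 4 (seek(+4, CUR)): offset=8
After 5 (tell()): offset=8
After 6 (seek(-5, END)): offset=22
After 7 (read(2)): returned 'CU', offset=24
After 8 (seek(+4, CUR)): offset=27
After 9 (tell()): offset=27
After 10 (seek(-13, END)): offset=14
After 11 (read(2)): returned 'T3', offset=16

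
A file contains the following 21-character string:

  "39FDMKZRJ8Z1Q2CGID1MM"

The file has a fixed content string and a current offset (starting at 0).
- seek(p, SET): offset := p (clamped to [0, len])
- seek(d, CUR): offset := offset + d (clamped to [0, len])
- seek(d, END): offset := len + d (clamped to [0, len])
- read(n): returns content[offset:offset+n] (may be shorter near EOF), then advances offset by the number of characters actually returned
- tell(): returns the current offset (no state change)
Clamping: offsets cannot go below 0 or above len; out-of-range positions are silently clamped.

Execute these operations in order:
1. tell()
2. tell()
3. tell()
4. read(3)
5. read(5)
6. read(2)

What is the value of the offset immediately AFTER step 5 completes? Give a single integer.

After 1 (tell()): offset=0
After 2 (tell()): offset=0
After 3 (tell()): offset=0
After 4 (read(3)): returned '39F', offset=3
After 5 (read(5)): returned 'DMKZR', offset=8

Answer: 8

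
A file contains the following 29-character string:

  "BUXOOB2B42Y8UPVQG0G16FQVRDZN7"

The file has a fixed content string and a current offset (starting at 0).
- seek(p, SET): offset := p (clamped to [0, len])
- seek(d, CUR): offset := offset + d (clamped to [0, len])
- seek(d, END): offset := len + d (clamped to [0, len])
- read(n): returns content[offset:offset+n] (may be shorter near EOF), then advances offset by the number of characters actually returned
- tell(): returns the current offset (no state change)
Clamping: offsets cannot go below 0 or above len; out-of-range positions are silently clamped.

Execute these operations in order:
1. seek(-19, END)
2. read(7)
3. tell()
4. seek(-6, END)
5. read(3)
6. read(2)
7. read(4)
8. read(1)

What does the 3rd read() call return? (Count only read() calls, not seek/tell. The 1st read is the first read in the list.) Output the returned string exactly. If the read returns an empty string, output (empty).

After 1 (seek(-19, END)): offset=10
After 2 (read(7)): returned 'Y8UPVQG', offset=17
After 3 (tell()): offset=17
After 4 (seek(-6, END)): offset=23
After 5 (read(3)): returned 'VRD', offset=26
After 6 (read(2)): returned 'ZN', offset=28
After 7 (read(4)): returned '7', offset=29
After 8 (read(1)): returned '', offset=29

Answer: ZN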